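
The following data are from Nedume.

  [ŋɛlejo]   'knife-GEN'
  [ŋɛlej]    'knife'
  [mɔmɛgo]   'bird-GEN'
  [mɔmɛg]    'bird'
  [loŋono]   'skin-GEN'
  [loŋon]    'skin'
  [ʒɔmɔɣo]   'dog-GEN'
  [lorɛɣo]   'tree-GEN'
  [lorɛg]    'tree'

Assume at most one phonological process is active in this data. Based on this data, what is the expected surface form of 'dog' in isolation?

[ʒɔmɔg]

The root 'tree' surfaces as [lorɛɣo] and [lorɛg], with a stem-final [ɣ] ~ [g] alternation.
Compare 'bird', with invariant [g] in [mɔmɛgo] and [mɔmɛg]: an analysis with underlying /g/ and a rule producing [ɣ] before the GEN suffix would wrongly predict alternation here too.
So /ɣ/ is underlying, and a rule of word-final hardening — voiced fricatives become stops word-finally — gives [g].
The one attested form of 'dog', [ʒɔmɔɣo], shows underlying /ʒɔmɔɣ/. Applying the same rule word-finally gives [ʒɔmɔg].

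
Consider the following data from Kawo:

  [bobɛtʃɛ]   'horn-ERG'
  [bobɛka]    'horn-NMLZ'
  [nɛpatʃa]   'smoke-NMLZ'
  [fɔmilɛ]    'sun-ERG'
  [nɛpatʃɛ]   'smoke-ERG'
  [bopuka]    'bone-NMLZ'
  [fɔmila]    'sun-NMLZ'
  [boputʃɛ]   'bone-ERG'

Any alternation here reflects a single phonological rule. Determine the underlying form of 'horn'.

'horn' shows [tʃ] ~ [k] at the end of the stem ([bobɛtʃɛ] vs [bobɛka]).
The stem 'smoke' ([nɛpatʃɛ], [nɛpatʃa]) shows [tʃ] unchanged in both environments, so [tʃ] cannot be basic with [k] derived before the NMLZ suffix.
Therefore /k/ is basic and [tʃ] is derived by palatalization before a front vowel (/k/ becomes palato-alveolar [tʃ] before a front vowel).
Hence 'horn' is /bobɛk/ underlyingly.

/bobɛk/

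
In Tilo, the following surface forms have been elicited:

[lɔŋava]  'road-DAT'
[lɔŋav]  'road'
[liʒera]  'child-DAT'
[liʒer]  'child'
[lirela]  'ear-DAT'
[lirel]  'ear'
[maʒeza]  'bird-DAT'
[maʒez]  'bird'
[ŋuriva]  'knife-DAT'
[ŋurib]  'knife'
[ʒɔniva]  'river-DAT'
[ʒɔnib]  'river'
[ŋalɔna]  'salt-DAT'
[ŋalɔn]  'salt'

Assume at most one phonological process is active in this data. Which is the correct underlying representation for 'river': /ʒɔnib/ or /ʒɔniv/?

/ʒɔnib/

In [ʒɔniva] and [ʒɔnib] the final segment of 'river' alternates: [v] ~ [b].
But 'road' keeps [v] in both environments ([lɔŋava], [lɔŋav]), so there is no rule changing /v/ to [b] in isolation.
Therefore /b/ is basic and [v] is derived by intervocalic spirantization (voiced stops become fricatives between vowels).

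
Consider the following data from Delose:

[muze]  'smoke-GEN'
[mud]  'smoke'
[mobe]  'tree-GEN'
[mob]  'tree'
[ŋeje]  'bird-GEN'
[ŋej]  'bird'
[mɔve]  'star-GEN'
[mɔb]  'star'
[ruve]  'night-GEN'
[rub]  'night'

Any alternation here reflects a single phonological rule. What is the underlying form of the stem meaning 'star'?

'star' shows [v] ~ [b] at the end of the stem ([mɔve] vs [mɔb]).
But 'tree' keeps [b] in both environments ([mobe], [mob]), so there is no rule changing /b/ to [v] before the GEN suffix.
Therefore /v/ is basic and [b] is derived by word-final hardening (voiced fricatives become stops word-finally).
The underlying form of 'star' is therefore /mɔv/.

/mɔv/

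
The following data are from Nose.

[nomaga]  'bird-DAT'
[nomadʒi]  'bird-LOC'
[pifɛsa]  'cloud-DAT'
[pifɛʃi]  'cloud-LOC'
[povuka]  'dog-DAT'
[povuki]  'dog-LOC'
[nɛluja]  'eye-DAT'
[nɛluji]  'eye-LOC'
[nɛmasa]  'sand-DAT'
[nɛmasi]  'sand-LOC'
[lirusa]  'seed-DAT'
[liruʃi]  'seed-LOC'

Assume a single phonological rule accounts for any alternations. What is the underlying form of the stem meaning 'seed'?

/liruʃ/

'seed' shows [s] ~ [ʃ] at the end of the stem ([lirusa] vs [liruʃi]).
But 'sand' keeps [s] in both environments ([nɛmasa], [nɛmasi]), so there is no rule changing /s/ to [ʃ] before the LOC suffix.
So /ʃ/ is underlying, and a rule of depalatalization — palato-alveolar /dʒ/ and /ʃ/ become [g] and [s] when no front vowel follows — gives [s].
Hence 'seed' is /liruʃ/ underlyingly.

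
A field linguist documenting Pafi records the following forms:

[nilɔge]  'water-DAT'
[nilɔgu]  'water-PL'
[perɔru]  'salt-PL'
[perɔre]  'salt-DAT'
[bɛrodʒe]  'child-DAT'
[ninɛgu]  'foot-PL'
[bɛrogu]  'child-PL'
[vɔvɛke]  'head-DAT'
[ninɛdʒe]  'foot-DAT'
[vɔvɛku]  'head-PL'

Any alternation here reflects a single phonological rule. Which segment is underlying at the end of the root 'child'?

/dʒ/

The stem for 'child' ends in [g] in [bɛrogu] but [dʒ] in [bɛrodʒe].
Compare 'water', with invariant [g] in [nilɔgu] and [nilɔge]: an analysis with underlying /g/ and a rule producing [dʒ] before the DAT suffix would wrongly predict alternation here too.
The underlying segment must be /dʒ/; palato-alveolar /dʒ/ becomes [g] when no front vowel follows, yielding [g] there.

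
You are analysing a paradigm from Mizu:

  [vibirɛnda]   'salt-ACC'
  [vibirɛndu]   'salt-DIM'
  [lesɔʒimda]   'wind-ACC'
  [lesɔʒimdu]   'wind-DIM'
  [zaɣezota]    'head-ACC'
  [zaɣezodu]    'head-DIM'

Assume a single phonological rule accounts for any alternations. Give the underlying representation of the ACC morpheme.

The ACC morpheme has two allomorphs, [-da] and [-ta].
By contrast the DIM suffix keeps its initial [d] throughout — that segment must be underlying.
So the underlying form is /-ta/, and voiceless stops become voiced after a nasal.

/-ta/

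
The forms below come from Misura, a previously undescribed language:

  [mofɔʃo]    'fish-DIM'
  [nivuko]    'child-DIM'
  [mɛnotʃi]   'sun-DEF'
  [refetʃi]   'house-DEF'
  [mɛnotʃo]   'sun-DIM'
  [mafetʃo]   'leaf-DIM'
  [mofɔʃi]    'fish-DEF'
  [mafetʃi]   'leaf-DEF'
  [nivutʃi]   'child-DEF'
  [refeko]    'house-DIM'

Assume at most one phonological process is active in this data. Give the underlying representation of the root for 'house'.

/refek/

In [refeko] and [refetʃi] the final segment of 'house' alternates: [k] ~ [tʃ].
Compare 'sun', with invariant [tʃ] in [mɛnotʃo] and [mɛnotʃi]: an analysis with underlying /tʃ/ and a rule producing [k] before the DIM suffix would wrongly predict alternation here too.
Therefore /k/ is basic and [tʃ] is derived by palatalization before a front vowel (/k/ becomes palato-alveolar [tʃ] before a front vowel).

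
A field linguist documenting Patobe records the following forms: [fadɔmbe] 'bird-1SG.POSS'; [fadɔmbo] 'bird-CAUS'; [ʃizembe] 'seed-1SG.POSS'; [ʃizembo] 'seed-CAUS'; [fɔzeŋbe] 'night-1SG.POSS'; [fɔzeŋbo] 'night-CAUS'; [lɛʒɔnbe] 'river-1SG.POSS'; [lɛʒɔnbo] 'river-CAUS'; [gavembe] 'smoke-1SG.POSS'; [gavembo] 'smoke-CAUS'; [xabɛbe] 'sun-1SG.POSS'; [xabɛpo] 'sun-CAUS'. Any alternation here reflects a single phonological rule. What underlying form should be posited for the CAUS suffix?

The CAUS morpheme has two allomorphs, [-bo] and [-po].
By contrast the 1SG.POSS suffix keeps its initial [b] throughout — that segment must be underlying.
So the underlying form is /-po/, and voiceless stops become voiced after a nasal.

/-po/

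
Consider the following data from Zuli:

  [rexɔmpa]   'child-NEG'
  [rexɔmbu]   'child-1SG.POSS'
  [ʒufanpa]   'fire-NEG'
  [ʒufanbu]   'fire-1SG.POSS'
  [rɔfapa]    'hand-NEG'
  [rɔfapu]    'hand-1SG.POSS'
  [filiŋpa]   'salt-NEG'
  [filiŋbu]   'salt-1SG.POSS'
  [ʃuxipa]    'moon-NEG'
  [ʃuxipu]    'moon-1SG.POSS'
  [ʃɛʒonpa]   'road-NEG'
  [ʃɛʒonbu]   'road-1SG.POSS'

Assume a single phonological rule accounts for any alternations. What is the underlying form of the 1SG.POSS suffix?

/-bu/

The 1SG.POSS morpheme has two allomorphs, [-bu] and [-pu].
The NEG suffix, which begins with [p], is invariant after every stem; so [p] is not altered by any rule here.
So the underlying form is /-bu/, and voiced stops become voiceless after a vowel.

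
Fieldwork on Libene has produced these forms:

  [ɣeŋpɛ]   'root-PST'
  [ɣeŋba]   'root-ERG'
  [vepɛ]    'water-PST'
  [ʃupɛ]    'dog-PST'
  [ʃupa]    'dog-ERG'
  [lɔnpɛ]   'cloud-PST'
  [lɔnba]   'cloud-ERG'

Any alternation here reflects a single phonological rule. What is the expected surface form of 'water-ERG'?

The ERG morpheme has two allomorphs, [-ba] and [-pa].
The PST suffix, which begins with [p], is invariant after every stem; so [p] is not altered by any rule here.
So the underlying form is /-ba/, and voiced stops become voiceless after a vowel.
After 'water', which ends in a vowel, the suffix surfaces as [-pa], giving [vepa].

[vepa]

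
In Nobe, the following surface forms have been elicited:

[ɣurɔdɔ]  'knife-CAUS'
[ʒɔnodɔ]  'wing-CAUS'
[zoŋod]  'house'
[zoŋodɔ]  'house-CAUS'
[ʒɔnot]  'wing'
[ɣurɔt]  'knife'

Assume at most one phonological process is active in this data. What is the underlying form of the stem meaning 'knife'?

/ɣurɔt/

The stem for 'knife' ends in [t] in [ɣurɔt] but [d] in [ɣurɔdɔ].
Compare 'house', with invariant [d] in [zoŋod] and [zoŋodɔ]: an analysis with underlying /d/ and a rule producing [t] in isolation would wrongly predict alternation here too.
The alternation reflects intervocalic voicing: voiceless stops become voiced between vowels. /t/ is underlying.
The underlying form of 'knife' is therefore /ɣurɔt/.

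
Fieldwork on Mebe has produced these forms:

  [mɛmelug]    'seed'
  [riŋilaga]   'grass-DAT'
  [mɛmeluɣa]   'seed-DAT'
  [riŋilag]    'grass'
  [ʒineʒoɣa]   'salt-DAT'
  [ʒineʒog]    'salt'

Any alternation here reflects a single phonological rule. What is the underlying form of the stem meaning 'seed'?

/mɛmeluɣ/

The stem for 'seed' ends in [ɣ] in [mɛmeluɣa] but [g] in [mɛmelug].
The stem 'grass' ([riŋilaga], [riŋilag]) shows [g] unchanged in both environments, so [g] cannot be basic with [ɣ] derived before the DAT suffix.
The alternation reflects word-final hardening: voiced fricatives become stops word-finally. /ɣ/ is underlying.
The underlying form of 'seed' is therefore /mɛmeluɣ/.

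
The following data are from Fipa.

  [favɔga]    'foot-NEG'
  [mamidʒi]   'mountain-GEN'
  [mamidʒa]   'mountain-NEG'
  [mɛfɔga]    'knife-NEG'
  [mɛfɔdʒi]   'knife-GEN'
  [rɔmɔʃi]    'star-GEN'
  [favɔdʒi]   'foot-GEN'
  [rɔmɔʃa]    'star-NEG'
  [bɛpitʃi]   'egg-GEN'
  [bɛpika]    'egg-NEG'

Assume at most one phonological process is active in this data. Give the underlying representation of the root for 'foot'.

/favɔg/

The stem for 'foot' ends in [g] in [favɔga] but [dʒ] in [favɔdʒi].
Compare 'mountain', with invariant [dʒ] in [mamidʒa] and [mamidʒi]: an analysis with underlying /dʒ/ and a rule producing [g] before the NEG suffix would wrongly predict alternation here too.
The underlying segment must be /g/; /k/ and /g/ become palato-alveolar [tʃ] and [dʒ] before a front vowel, yielding [dʒ] there.
Hence 'foot' is /favɔg/ underlyingly.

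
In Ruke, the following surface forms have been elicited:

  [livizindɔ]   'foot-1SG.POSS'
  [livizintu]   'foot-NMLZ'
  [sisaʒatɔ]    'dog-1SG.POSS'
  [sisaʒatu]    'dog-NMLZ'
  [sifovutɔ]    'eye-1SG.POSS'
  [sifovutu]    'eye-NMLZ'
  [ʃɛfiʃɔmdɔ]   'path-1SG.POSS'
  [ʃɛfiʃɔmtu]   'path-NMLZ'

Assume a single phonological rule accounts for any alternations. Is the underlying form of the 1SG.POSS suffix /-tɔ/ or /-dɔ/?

The 1SG.POSS suffix surfaces as [-dɔ] and [-tɔ], depending on the final segment of the stem.
The NMLZ suffix, which begins with [t], is invariant after every stem; so [t] is not altered by any rule here.
The 1SG.POSS suffix is therefore /-dɔ/ underlyingly, with post-vocalic devoicing: voiced stops become voiceless after a vowel.

/-dɔ/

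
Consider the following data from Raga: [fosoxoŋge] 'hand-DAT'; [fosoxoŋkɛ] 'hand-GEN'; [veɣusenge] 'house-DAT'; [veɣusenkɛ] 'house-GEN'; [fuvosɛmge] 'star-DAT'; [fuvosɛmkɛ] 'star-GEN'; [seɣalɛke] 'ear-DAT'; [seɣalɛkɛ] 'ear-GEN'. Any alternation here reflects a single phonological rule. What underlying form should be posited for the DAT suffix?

/-ge/

The DAT suffix surfaces as [-ge] and [-ke], depending on the final segment of the stem.
The GEN suffix, which begins with [k], is invariant after every stem; so [k] is not altered by any rule here.
So the underlying form is /-ge/, and voiced stops become voiceless after a vowel.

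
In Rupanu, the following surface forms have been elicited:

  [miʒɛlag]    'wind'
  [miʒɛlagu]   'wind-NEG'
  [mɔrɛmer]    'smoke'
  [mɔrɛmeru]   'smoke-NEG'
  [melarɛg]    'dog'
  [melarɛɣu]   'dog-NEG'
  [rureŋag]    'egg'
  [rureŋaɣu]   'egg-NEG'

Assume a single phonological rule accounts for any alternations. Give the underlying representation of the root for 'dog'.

The root 'dog' surfaces as [melarɛg] and [melarɛɣu], with a stem-final [g] ~ [ɣ] alternation.
Compare 'wind', with invariant [g] in [miʒɛlag] and [miʒɛlagu]: an analysis with underlying /g/ and a rule producing [ɣ] before the NEG suffix would wrongly predict alternation here too.
The underlying segment must be /ɣ/; voiced fricatives become stops word-finally, yielding [g] there.
The underlying form of 'dog' is therefore /melarɛɣ/.

/melarɛɣ/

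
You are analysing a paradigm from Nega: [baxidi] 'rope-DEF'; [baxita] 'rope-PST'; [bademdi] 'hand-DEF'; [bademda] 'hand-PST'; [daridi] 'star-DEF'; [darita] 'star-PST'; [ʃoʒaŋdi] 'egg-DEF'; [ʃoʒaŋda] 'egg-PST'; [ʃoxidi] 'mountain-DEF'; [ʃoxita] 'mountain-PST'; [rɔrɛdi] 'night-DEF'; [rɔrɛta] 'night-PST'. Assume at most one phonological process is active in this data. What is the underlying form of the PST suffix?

/-ta/

The PST morpheme has two allomorphs, [-da] and [-ta].
The DEF suffix, which begins with [d], is invariant after every stem; so [d] is not altered by any rule here.
The PST suffix is therefore /-ta/ underlyingly, with post-nasal voicing: voiceless stops become voiced after a nasal.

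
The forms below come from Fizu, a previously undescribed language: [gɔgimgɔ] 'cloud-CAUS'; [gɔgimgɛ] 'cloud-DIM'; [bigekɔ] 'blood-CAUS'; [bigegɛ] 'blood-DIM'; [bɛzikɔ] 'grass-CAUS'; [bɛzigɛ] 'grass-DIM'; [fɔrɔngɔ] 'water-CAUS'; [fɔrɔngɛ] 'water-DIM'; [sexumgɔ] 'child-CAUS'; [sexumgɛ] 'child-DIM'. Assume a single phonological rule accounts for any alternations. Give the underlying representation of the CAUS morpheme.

The CAUS morpheme has two allomorphs, [-gɔ] and [-kɔ].
The DIM suffix, which begins with [g], is invariant after every stem; so [g] is not altered by any rule here.
The CAUS suffix is therefore /-kɔ/ underlyingly, with post-nasal voicing: voiceless stops become voiced after a nasal.

/-kɔ/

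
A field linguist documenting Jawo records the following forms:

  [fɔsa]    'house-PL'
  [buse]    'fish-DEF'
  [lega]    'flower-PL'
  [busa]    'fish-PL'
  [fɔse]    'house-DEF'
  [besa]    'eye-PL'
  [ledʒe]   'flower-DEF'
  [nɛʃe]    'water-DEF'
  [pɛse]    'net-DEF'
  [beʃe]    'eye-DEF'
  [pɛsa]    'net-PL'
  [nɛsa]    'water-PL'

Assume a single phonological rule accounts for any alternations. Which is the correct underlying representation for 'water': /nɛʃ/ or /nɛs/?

The root 'water' surfaces as [nɛsa] and [nɛʃe], with a stem-final [s] ~ [ʃ] alternation.
If /s/ were underlying and a rule turned it into [ʃ] before the DEF suffix, 'fish' would also alternate; but it has [s] in both [busa] and [buse].
The underlying segment must be /ʃ/; palato-alveolar /dʒ/ and /ʃ/ become [g] and [s] when no front vowel follows, yielding [s] there.

/nɛʃ/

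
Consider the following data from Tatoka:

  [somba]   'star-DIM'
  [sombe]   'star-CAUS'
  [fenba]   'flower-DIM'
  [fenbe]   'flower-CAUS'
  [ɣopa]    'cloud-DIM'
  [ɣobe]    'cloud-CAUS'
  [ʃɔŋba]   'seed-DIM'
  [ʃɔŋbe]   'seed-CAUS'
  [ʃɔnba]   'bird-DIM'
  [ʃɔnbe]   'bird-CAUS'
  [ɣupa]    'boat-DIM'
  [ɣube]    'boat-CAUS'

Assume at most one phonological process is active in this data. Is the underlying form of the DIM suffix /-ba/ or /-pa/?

The DIM suffix surfaces as [-ba] and [-pa], depending on the final segment of the stem.
By contrast the CAUS suffix keeps its initial [b] throughout — that segment must be underlying.
The DIM suffix is therefore /-pa/ underlyingly, with post-nasal voicing: voiceless stops become voiced after a nasal.

/-pa/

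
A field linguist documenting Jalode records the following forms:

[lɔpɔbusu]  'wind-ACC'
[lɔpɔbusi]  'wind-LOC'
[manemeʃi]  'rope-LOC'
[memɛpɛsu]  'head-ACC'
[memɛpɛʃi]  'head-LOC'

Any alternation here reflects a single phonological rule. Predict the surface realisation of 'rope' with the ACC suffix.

[manemesu]

In [memɛpɛsu] and [memɛpɛʃi] the final segment of 'head' alternates: [s] ~ [ʃ].
Compare 'wind', with invariant [s] in [lɔpɔbusu] and [lɔpɔbusi]: an analysis with underlying /s/ and a rule producing [ʃ] before the LOC suffix would wrongly predict alternation here too.
Therefore /ʃ/ is basic and [s] is derived by depalatalization (palato-alveolar /ʃ/ becomes [s] when no front vowel follows).
The one attested form of 'rope', [manemeʃi], shows underlying /manemeʃ/. Applying the same rule when no front vowel follows gives [manemesu].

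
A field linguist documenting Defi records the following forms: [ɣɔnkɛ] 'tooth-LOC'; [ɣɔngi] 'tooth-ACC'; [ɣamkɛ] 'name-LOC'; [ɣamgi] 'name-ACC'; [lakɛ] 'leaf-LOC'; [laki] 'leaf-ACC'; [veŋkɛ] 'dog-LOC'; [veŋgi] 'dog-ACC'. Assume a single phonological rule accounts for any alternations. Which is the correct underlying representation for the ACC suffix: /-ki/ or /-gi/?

/-gi/

The ACC suffix surfaces as [-gi] and [-ki], depending on the final segment of the stem.
By contrast the LOC suffix keeps its initial [k] throughout — that segment must be underlying.
The ACC suffix is therefore /-gi/ underlyingly, with post-vocalic devoicing: voiced stops become voiceless after a vowel.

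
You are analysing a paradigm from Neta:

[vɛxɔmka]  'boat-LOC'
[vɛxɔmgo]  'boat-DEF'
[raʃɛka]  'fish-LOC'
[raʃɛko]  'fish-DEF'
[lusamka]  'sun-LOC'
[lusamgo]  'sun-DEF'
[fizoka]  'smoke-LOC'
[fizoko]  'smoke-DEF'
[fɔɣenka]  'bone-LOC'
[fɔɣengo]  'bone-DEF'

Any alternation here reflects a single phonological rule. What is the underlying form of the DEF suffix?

/-go/

The DEF morpheme has two allomorphs, [-go] and [-ko].
The LOC suffix, which begins with [k], is invariant after every stem; so [k] is not altered by any rule here.
So the underlying form is /-go/, and voiced stops become voiceless after a vowel.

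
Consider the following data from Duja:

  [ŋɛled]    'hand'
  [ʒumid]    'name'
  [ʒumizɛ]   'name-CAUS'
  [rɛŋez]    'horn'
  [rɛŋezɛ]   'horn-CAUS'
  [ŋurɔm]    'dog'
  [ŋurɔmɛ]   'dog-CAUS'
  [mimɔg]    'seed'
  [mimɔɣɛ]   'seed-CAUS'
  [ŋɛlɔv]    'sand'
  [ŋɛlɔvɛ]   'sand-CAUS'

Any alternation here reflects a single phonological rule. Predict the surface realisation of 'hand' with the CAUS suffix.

'name' shows [d] ~ [z] at the end of the stem ([ʒumid] vs [ʒumizɛ]).
Compare 'horn', with invariant [z] in [rɛŋez] and [rɛŋezɛ]: an analysis with underlying /z/ and a rule producing [d] in isolation would wrongly predict alternation here too.
The alternation reflects intervocalic spirantization: voiced stops become fricatives between vowels. /d/ is underlying.
From [ŋɛled] the stem 'hand' is /ŋɛled/; between vowels this yields [ŋɛlezɛ].

[ŋɛlezɛ]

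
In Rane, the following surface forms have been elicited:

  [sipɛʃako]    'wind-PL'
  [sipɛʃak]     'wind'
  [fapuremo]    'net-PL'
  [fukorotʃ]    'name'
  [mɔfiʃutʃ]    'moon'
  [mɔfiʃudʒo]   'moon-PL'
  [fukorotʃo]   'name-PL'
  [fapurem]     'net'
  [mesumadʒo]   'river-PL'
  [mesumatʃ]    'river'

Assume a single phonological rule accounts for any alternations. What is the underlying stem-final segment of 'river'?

/dʒ/

The stem for 'river' ends in [tʃ] in [mesumatʃ] but [dʒ] in [mesumadʒo].
The stem 'name' ([fukorotʃ], [fukorotʃo]) shows [tʃ] unchanged in both environments, so [tʃ] cannot be basic with [dʒ] derived before the PL suffix.
The underlying segment must be /dʒ/; voiced obstruents become voiceless word-finally, yielding [tʃ] there.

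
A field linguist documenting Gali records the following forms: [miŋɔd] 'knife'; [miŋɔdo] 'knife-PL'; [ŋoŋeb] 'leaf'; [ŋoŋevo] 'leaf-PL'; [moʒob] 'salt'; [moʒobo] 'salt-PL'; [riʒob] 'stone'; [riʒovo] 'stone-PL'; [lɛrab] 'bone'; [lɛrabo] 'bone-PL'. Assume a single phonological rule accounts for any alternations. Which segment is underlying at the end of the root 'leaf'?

/v/

The root 'leaf' surfaces as [ŋoŋeb] and [ŋoŋevo], with a stem-final [b] ~ [v] alternation.
The stem 'salt' ([moʒob], [moʒobo]) shows [b] unchanged in both environments, so [b] cannot be basic with [v] derived before the PL suffix.
Therefore /v/ is basic and [b] is derived by word-final hardening (voiced fricatives become stops word-finally).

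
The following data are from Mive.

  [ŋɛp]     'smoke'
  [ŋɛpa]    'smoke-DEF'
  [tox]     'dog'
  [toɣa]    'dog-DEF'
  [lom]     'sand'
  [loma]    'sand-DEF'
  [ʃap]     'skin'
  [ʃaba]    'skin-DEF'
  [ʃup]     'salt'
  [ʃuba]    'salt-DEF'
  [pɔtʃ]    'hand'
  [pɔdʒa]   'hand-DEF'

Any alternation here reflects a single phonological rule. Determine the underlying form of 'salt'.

/ʃub/

'salt' shows [p] ~ [b] at the end of the stem ([ʃup] vs [ʃuba]).
But 'smoke' keeps [p] in both environments ([ŋɛp], [ŋɛpa]), so there is no rule changing /p/ to [b] before the DEF suffix.
The underlying segment must be /b/; voiced obstruents become voiceless word-finally, yielding [p] there.
The underlying form of 'salt' is therefore /ʃub/.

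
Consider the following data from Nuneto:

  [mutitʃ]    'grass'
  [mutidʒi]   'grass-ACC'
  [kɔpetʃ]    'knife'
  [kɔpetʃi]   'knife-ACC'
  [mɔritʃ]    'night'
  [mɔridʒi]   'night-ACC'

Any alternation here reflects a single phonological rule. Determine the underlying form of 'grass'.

'grass' shows [tʃ] ~ [dʒ] at the end of the stem ([mutitʃ] vs [mutidʒi]).
But 'knife' keeps [tʃ] in both environments ([kɔpetʃ], [kɔpetʃi]), so there is no rule changing /tʃ/ to [dʒ] before the ACC suffix.
The alternation reflects word-final obstruent devoicing: voiced obstruents become voiceless word-finally. /dʒ/ is underlying.

/mutidʒ/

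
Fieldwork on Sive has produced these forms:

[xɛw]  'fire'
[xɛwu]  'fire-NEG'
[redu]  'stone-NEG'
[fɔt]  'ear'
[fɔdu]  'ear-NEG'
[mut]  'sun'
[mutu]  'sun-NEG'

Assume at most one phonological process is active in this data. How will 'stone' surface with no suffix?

[ret]

'ear' shows [t] ~ [d] at the end of the stem ([fɔt] vs [fɔdu]).
The stem 'sun' ([mut], [mutu]) shows [t] unchanged in both environments, so [t] cannot be basic with [d] derived before the NEG suffix.
The underlying segment must be /d/; voiced obstruents become voiceless word-finally, yielding [t] there.
The one attested form of 'stone', [redu], shows underlying /red/. Applying the same rule word-finally gives [ret].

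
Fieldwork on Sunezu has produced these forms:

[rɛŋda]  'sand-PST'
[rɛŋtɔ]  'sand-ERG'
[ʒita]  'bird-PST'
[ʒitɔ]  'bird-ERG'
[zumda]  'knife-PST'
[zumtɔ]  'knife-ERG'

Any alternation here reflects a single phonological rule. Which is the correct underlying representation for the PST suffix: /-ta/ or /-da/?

/-da/

The PST morpheme has two allomorphs, [-da] and [-ta].
The ERG suffix, which begins with [t], is invariant after every stem; so [t] is not altered by any rule here.
So the underlying form is /-da/, and voiced stops become voiceless after a vowel.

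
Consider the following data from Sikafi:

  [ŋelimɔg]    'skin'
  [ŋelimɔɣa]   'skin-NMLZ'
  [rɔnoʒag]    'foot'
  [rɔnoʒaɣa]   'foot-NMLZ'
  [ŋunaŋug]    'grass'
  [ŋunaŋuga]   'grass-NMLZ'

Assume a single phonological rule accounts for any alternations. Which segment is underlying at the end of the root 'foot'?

The stem for 'foot' ends in [g] in [rɔnoʒag] but [ɣ] in [rɔnoʒaɣa].
But 'grass' keeps [g] in both environments ([ŋunaŋug], [ŋunaŋuga]), so there is no rule changing /g/ to [ɣ] before the NMLZ suffix.
So /ɣ/ is underlying, and a rule of word-final hardening — voiced fricatives become stops word-finally — gives [g].

/ɣ/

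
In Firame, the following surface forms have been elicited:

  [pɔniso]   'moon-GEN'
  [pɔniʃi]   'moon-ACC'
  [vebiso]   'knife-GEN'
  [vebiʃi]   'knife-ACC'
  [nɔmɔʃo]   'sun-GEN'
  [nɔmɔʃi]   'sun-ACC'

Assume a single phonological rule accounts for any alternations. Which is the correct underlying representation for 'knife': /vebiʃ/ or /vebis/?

/vebis/

The stem for 'knife' ends in [s] in [vebiso] but [ʃ] in [vebiʃi].
Compare 'sun', with invariant [ʃ] in [nɔmɔʃo] and [nɔmɔʃi]: an analysis with underlying /ʃ/ and a rule producing [s] before the GEN suffix would wrongly predict alternation here too.
The alternation reflects palatalization before a front vowel: /s/ becomes palato-alveolar [ʃ] before a front vowel. /s/ is underlying.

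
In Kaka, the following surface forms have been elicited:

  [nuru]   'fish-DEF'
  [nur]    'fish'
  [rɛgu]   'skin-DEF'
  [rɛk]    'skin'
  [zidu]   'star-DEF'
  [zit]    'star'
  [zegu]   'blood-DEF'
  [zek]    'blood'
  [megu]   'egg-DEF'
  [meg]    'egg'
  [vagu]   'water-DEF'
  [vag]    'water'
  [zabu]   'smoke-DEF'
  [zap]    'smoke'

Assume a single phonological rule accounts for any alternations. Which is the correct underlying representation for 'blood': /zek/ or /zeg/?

/zek/

The root 'blood' surfaces as [zegu] and [zek], with a stem-final [g] ~ [k] alternation.
The stem 'egg' ([megu], [meg]) shows [g] unchanged in both environments, so [g] cannot be basic with [k] derived in isolation.
The alternation reflects intervocalic voicing: voiceless stops become voiced between vowels. /k/ is underlying.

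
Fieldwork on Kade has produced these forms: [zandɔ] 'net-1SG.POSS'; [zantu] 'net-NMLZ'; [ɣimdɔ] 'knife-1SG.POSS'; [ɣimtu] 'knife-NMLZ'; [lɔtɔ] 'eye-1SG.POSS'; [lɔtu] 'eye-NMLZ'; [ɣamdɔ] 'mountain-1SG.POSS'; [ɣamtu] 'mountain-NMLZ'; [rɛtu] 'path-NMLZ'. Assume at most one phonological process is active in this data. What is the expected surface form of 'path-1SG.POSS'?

[rɛtɔ]

The 1SG.POSS morpheme has two allomorphs, [-dɔ] and [-tɔ].
The NMLZ suffix, which begins with [t], is invariant after every stem; so [t] is not altered by any rule here.
The 1SG.POSS suffix is therefore /-dɔ/ underlyingly, with post-vocalic devoicing: voiced stops become voiceless after a vowel.
After 'path', which ends in a vowel, the suffix surfaces as [-tɔ], giving [rɛtɔ].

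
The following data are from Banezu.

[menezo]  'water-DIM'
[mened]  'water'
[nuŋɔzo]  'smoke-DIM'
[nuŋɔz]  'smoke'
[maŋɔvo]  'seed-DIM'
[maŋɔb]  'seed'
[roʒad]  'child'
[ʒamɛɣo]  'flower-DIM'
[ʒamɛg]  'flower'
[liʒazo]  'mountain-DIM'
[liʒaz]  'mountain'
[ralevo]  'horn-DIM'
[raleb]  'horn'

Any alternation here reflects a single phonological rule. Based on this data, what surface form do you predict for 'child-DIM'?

'water' shows [z] ~ [d] at the end of the stem ([menezo] vs [mened]).
Compare 'smoke', with invariant [z] in [nuŋɔzo] and [nuŋɔz]: an analysis with underlying /z/ and a rule producing [d] in isolation would wrongly predict alternation here too.
Therefore /d/ is basic and [z] is derived by intervocalic spirantization (voiced stops become fricatives between vowels).
From [roʒad] the stem 'child' is /roʒad/; between vowels this yields [roʒazo].

[roʒazo]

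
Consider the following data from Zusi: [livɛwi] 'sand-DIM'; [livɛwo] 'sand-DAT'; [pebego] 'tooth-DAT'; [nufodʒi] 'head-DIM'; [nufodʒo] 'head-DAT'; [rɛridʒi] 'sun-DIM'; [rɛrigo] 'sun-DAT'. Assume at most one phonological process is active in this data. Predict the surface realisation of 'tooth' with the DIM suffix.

In [rɛridʒi] and [rɛrigo] the final segment of 'sun' alternates: [dʒ] ~ [g].
Compare 'head', with invariant [dʒ] in [nufodʒi] and [nufodʒo]: an analysis with underlying /dʒ/ and a rule producing [g] before the DAT suffix would wrongly predict alternation here too.
The alternation reflects palatalization before a front vowel: /g/ becomes palato-alveolar [dʒ] before a front vowel. /g/ is underlying.
The one attested form of 'tooth', [pebego], shows underlying /pebeg/. Applying the same rule before a front vowel gives [pebedʒi].

[pebedʒi]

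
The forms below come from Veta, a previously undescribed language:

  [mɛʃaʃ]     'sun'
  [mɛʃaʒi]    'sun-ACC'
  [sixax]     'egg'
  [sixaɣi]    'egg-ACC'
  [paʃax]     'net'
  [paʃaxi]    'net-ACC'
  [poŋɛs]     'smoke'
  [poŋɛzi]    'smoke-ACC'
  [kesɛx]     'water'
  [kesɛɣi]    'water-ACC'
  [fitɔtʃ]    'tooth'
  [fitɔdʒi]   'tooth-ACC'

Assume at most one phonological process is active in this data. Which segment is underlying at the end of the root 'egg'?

/ɣ/

In [sixax] and [sixaɣi] the final segment of 'egg' alternates: [x] ~ [ɣ].
But 'net' keeps [x] in both environments ([paʃax], [paʃaxi]), so there is no rule changing /x/ to [ɣ] before the ACC suffix.
The alternation reflects word-final obstruent devoicing: voiced obstruents become voiceless word-finally. /ɣ/ is underlying.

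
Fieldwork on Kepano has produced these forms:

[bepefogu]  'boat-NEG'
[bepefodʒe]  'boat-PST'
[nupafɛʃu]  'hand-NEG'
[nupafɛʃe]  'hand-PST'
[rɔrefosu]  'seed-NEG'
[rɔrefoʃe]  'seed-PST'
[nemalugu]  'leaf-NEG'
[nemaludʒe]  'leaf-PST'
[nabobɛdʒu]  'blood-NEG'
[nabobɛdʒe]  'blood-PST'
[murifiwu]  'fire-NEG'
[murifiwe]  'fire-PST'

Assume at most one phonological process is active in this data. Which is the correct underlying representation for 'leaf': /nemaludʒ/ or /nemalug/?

/nemalug/

'leaf' shows [g] ~ [dʒ] at the end of the stem ([nemalugu] vs [nemaludʒe]).
The stem 'blood' ([nabobɛdʒu], [nabobɛdʒe]) shows [dʒ] unchanged in both environments, so [dʒ] cannot be basic with [g] derived before the NEG suffix.
So /g/ is underlying, and a rule of palatalization before a front vowel — /g/ and /s/ become palato-alveolar [dʒ] and [ʃ] before a front vowel — gives [dʒ].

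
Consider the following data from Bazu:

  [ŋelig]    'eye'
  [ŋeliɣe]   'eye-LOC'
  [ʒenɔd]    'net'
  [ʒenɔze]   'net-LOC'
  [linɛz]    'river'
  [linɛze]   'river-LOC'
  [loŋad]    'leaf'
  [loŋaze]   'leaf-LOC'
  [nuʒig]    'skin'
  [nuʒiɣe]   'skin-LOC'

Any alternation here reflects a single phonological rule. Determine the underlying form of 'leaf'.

/loŋad/

'leaf' shows [d] ~ [z] at the end of the stem ([loŋad] vs [loŋaze]).
But 'river' keeps [z] in both environments ([linɛz], [linɛze]), so there is no rule changing /z/ to [d] in isolation.
Therefore /d/ is basic and [z] is derived by intervocalic spirantization (voiced stops become fricatives between vowels).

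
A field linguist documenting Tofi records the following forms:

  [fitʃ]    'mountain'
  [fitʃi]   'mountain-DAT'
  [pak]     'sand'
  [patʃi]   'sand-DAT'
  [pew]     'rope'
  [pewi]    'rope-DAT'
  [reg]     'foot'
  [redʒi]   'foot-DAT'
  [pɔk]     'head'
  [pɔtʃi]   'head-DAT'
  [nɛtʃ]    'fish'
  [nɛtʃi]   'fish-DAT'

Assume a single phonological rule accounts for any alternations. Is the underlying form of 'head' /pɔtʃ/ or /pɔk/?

/pɔk/

The stem for 'head' ends in [k] in [pɔk] but [tʃ] in [pɔtʃi].
Compare 'fish', with invariant [tʃ] in [nɛtʃ] and [nɛtʃi]: an analysis with underlying /tʃ/ and a rule producing [k] in isolation would wrongly predict alternation here too.
The underlying segment must be /k/; /k/ and /g/ become palato-alveolar [tʃ] and [dʒ] before a front vowel, yielding [tʃ] there.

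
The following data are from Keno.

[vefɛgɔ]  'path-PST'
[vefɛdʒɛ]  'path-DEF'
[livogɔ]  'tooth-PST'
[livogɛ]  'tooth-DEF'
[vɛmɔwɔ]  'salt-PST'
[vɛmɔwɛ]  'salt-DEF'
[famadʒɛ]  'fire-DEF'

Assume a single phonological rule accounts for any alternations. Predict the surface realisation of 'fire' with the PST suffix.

[famagɔ]

In [vefɛgɔ] and [vefɛdʒɛ] the final segment of 'path' alternates: [g] ~ [dʒ].
The stem 'tooth' ([livogɔ], [livogɛ]) shows [g] unchanged in both environments, so [g] cannot be basic with [dʒ] derived before the DEF suffix.
So /dʒ/ is underlying, and a rule of depalatalization — palato-alveolar /dʒ/ becomes [g] when no front vowel follows — gives [g].
From [famadʒɛ] the stem 'fire' is /famadʒ/; when no front vowel follows this yields [famagɔ].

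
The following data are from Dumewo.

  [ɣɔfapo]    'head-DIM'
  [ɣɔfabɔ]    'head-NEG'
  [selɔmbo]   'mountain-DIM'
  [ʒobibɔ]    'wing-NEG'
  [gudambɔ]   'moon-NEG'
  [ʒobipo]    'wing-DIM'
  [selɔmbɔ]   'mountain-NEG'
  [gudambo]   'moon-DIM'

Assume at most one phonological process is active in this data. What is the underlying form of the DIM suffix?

/-po/

The DIM morpheme has two allomorphs, [-bo] and [-po].
The NEG suffix, which begins with [b], is invariant after every stem; so [b] is not altered by any rule here.
So the underlying form is /-po/, and voiceless stops become voiced after a nasal.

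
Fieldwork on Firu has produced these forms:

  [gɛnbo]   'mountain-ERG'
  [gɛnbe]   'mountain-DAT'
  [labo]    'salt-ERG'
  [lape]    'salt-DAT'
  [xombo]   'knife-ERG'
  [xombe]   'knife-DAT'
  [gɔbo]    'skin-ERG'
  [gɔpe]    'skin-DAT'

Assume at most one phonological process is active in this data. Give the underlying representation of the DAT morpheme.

The DAT morpheme has two allomorphs, [-be] and [-pe].
By contrast the ERG suffix keeps its initial [b] throughout — that segment must be underlying.
So the underlying form is /-pe/, and voiceless stops become voiced after a nasal.

/-pe/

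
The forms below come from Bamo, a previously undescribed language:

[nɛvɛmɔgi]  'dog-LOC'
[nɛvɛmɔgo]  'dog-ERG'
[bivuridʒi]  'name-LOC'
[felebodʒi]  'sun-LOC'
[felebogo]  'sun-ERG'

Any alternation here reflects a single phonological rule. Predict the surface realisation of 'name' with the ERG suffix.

[bivurigo]

The stem for 'sun' ends in [dʒ] in [felebodʒi] but [g] in [felebogo].
The stem 'dog' ([nɛvɛmɔgi], [nɛvɛmɔgo]) shows [g] unchanged in both environments, so [g] cannot be basic with [dʒ] derived before the LOC suffix.
The alternation reflects depalatalization: palato-alveolar /dʒ/ becomes [g] when no front vowel follows. /dʒ/ is underlying.
The one attested form of 'name', [bivuridʒi], shows underlying /bivuridʒ/. Applying the same rule when no front vowel follows gives [bivurigo].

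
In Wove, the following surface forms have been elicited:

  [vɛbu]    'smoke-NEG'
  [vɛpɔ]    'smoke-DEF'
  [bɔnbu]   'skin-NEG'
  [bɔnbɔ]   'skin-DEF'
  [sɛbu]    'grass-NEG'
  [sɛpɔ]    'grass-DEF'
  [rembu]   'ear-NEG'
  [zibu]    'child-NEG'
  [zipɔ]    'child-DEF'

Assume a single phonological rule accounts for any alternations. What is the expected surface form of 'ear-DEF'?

The DEF suffix surfaces as [-bɔ] and [-pɔ], depending on the final segment of the stem.
By contrast the NEG suffix keeps its initial [b] throughout — that segment must be underlying.
The DEF suffix is therefore /-pɔ/ underlyingly, with post-nasal voicing: voiceless stops become voiced after a nasal.
After 'ear', which ends in a nasal, the suffix surfaces as [-bɔ], giving [rembɔ].

[rembɔ]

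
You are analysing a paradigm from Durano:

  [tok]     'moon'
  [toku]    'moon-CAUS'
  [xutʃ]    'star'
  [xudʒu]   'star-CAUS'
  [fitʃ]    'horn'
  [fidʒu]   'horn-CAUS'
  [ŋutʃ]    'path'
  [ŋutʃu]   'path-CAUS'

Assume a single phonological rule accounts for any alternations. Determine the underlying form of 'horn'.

The root 'horn' surfaces as [fitʃ] and [fidʒu], with a stem-final [tʃ] ~ [dʒ] alternation.
Compare 'path', with invariant [tʃ] in [ŋutʃ] and [ŋutʃu]: an analysis with underlying /tʃ/ and a rule producing [dʒ] before the CAUS suffix would wrongly predict alternation here too.
The alternation reflects word-final obstruent devoicing: voiced obstruents become voiceless word-finally. /dʒ/ is underlying.

/fidʒ/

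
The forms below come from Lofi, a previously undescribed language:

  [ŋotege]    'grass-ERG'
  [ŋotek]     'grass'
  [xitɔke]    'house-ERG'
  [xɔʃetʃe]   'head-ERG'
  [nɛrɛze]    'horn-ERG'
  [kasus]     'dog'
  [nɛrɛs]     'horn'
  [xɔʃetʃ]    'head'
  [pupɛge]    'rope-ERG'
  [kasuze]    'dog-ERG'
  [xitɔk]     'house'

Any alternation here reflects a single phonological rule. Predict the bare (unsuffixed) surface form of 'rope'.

The root 'grass' surfaces as [ŋotek] and [ŋotege], with a stem-final [k] ~ [g] alternation.
The stem 'house' ([xitɔk], [xitɔke]) shows [k] unchanged in both environments, so [k] cannot be basic with [g] derived before the ERG suffix.
The underlying segment must be /g/; voiced obstruents become voiceless word-finally, yielding [k] there.
The one attested form of 'rope', [pupɛge], shows underlying /pupɛg/. Applying the same rule word-finally gives [pupɛk].

[pupɛk]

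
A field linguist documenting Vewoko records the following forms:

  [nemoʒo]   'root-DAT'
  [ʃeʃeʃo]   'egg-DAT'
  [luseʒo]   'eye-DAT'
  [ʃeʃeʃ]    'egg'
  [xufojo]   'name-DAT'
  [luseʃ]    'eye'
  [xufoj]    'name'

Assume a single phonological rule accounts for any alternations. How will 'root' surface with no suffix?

[nemoʃ]

The stem for 'eye' ends in [ʒ] in [luseʒo] but [ʃ] in [luseʃ].
The stem 'egg' ([ʃeʃeʃo], [ʃeʃeʃ]) shows [ʃ] unchanged in both environments, so [ʃ] cannot be basic with [ʒ] derived before the DAT suffix.
The underlying segment must be /ʒ/; voiced obstruents become voiceless word-finally, yielding [ʃ] there.
The one attested form of 'root', [nemoʒo], shows underlying /nemoʒ/. Applying the same rule word-finally gives [nemoʃ].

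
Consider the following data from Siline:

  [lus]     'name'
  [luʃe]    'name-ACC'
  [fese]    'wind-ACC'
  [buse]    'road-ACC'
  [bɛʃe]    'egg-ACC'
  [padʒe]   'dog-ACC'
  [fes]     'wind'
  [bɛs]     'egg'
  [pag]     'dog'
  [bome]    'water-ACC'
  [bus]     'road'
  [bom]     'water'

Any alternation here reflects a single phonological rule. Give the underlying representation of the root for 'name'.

/luʃ/

The root 'name' surfaces as [luʃe] and [lus], with a stem-final [ʃ] ~ [s] alternation.
Compare 'road', with invariant [s] in [buse] and [bus]: an analysis with underlying /s/ and a rule producing [ʃ] before the ACC suffix would wrongly predict alternation here too.
So /ʃ/ is underlying, and a rule of depalatalization — palato-alveolar /dʒ/ and /ʃ/ become [g] and [s] when no front vowel follows — gives [s].
So 'name' = /luʃ/.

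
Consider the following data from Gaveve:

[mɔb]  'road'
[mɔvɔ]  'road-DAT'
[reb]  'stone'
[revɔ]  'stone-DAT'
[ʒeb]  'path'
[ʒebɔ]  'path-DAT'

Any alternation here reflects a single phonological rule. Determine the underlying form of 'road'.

The stem for 'road' ends in [b] in [mɔb] but [v] in [mɔvɔ].
Compare 'path', with invariant [b] in [ʒeb] and [ʒebɔ]: an analysis with underlying /b/ and a rule producing [v] before the DAT suffix would wrongly predict alternation here too.
So /v/ is underlying, and a rule of word-final hardening — voiced fricatives become stops word-finally — gives [b].
The underlying form of 'road' is therefore /mɔv/.

/mɔv/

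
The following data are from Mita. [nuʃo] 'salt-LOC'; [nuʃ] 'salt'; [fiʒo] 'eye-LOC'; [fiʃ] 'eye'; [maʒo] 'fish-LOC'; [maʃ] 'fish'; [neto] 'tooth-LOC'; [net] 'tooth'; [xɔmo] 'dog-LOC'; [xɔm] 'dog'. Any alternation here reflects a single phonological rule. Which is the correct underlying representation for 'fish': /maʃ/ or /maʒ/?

'fish' shows [ʒ] ~ [ʃ] at the end of the stem ([maʒo] vs [maʃ]).
The stem 'salt' ([nuʃo], [nuʃ]) shows [ʃ] unchanged in both environments, so [ʃ] cannot be basic with [ʒ] derived before the LOC suffix.
The underlying segment must be /ʒ/; voiced obstruents become voiceless word-finally, yielding [ʃ] there.

/maʒ/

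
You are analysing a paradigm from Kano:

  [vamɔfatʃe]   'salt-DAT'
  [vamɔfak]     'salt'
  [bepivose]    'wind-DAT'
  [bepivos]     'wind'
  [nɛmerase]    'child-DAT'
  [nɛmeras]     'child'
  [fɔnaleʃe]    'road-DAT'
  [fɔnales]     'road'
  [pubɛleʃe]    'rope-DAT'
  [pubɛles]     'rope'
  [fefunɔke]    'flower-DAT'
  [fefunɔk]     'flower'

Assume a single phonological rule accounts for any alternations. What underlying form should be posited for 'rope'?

The root 'rope' surfaces as [pubɛleʃe] and [pubɛles], with a stem-final [ʃ] ~ [s] alternation.
The stem 'child' ([nɛmerase], [nɛmeras]) shows [s] unchanged in both environments, so [s] cannot be basic with [ʃ] derived before the DAT suffix.
The underlying segment must be /ʃ/; palato-alveolar /tʃ/ and /ʃ/ become [k] and [s] when no front vowel follows, yielding [s] there.

/pubɛleʃ/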